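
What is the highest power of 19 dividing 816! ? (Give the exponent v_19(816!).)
v_19(816!) = 44

Legendre's formula: v_p(n!) = Σ_{k ≥ 1} ⌊n / p^k⌋. For p = 19, n = 816, the terms are:
  ⌊816/19^1⌋ = ⌊816/19⌋ = 42
  ⌊816/19^2⌋ = ⌊816/361⌋ = 2
(the next term ⌊816/19^3⌋ = 0, terminating the sum). Summing: v_19(816!) = 42 + 2 = 44.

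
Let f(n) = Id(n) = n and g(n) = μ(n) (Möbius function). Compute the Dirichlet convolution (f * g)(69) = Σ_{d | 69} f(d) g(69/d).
(Id * μ)(69) = 44

Divisors of 69: [1, 3, 23, 69]. For each d | 69:
  d = 1: Id(1) · μ(69/1) = 1 · 1 = 1
  d = 3: Id(3) · μ(69/3) = 3 · -1 = -3
  d = 23: Id(23) · μ(69/23) = 23 · -1 = -23
  d = 69: Id(69) · μ(69/69) = 69 · 1 = 69
Summing: (Id * μ)(69) = 1 + -3 + -23 + 69 = 44.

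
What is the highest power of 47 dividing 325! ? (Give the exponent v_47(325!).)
v_47(325!) = 6

Legendre's formula: v_p(n!) = Σ_{k ≥ 1} ⌊n / p^k⌋. For p = 47, n = 325, the terms are:
  ⌊325/47^1⌋ = ⌊325/47⌋ = 6
(the next term ⌊325/47^2⌋ = 0, terminating the sum). Summing: v_47(325!) = 6 = 6.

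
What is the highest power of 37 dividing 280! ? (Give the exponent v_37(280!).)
v_37(280!) = 7

Legendre's formula: v_p(n!) = Σ_{k ≥ 1} ⌊n / p^k⌋. For p = 37, n = 280, the terms are:
  ⌊280/37^1⌋ = ⌊280/37⌋ = 7
(the next term ⌊280/37^2⌋ = 0, terminating the sum). Summing: v_37(280!) = 7 = 7.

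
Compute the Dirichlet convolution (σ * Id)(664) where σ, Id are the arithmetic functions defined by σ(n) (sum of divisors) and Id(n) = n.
(σ * Id)(664) = 8183

Divisors of 664: [1, 2, 4, 8, 83, 166, 332, 664]. For each d | 664:
  d = 1: σ(1) · Id(664/1) = 1 · 664 = 664
  d = 2: σ(2) · Id(664/2) = 3 · 332 = 996
  d = 4: σ(4) · Id(664/4) = 7 · 166 = 1162
  d = 8: σ(8) · Id(664/8) = 15 · 83 = 1245
  d = 83: σ(83) · Id(664/83) = 84 · 8 = 672
  d = 166: σ(166) · Id(664/166) = 252 · 4 = 1008
  d = 332: σ(332) · Id(664/332) = 588 · 2 = 1176
  d = 664: σ(664) · Id(664/664) = 1260 · 1 = 1260
Summing: (σ * Id)(664) = 664 + 996 + 1162 + 1245 + 672 + 1008 + 1176 + 1260 = 8183.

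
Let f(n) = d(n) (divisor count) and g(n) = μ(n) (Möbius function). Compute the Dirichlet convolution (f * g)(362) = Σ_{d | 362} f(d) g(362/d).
(d * μ)(362) = 1

Divisors of 362: [1, 2, 181, 362]. For each d | 362:
  d = 1: d(1) · μ(362/1) = 1 · 1 = 1
  d = 2: d(2) · μ(362/2) = 2 · -1 = -2
  d = 181: d(181) · μ(362/181) = 2 · -1 = -2
  d = 362: d(362) · μ(362/362) = 4 · 1 = 4
Summing: (d * μ)(362) = 1 + -2 + -2 + 4 = 1.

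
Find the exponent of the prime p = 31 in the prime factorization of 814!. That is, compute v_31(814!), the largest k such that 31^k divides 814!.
v_31(814!) = 26

Legendre's formula: v_p(n!) = Σ_{k ≥ 1} ⌊n / p^k⌋. For p = 31, n = 814, the terms are:
  ⌊814/31^1⌋ = ⌊814/31⌋ = 26
(the next term ⌊814/31^2⌋ = 0, terminating the sum). Summing: v_31(814!) = 26 = 26.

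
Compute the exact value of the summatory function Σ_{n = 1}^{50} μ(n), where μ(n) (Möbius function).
Σ_{n ≤ 50} μ(n) = -3

Compute μ(n) for each 1 ≤ n ≤ 50: μ(1) = 1, μ(2) = -1, μ(3) = -1, μ(4) = 0, μ(5) = -1, μ(6) = 1, μ(7) = -1, μ(8) = 0, μ(9) = 0, μ(10) = 1, μ(11) = -1, μ(12) = 0, μ(13) = -1, μ(14) = 1, μ(15) = 1, μ(16) = 0, μ(17) = -1, μ(18) = 0, μ(19) = -1, μ(20) = 0, μ(21) = 1, μ(22) = 1, μ(23) = -1, μ(24) = 0, μ(25) = 0, μ(26) = 1, μ(27) = 0, μ(28) = 0, μ(29) = -1, μ(30) = -1, μ(31) = -1, μ(32) = 0, μ(33) = 1, μ(34) = 1, μ(35) = 1, μ(36) = 0, μ(37) = -1, μ(38) = 1, μ(39) = 1, μ(40) = 0, μ(41) = -1, μ(42) = -1, μ(43) = -1, μ(44) = 0, μ(45) = 0, μ(46) = 1, μ(47) = -1, μ(48) = 0, μ(49) = 0, μ(50) = 0. Summing all 50 values: -3. (Mertens function M(x) = Σ_{n ≤ x} μ(n); on average M(x) should be small (PNT ⟺ M(x) = o(x)).)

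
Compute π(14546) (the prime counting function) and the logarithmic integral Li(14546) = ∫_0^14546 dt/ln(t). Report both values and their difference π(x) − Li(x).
π(14546) = 1703;  Li(14546) ≈ 1729.34;  π(x) − Li(x) ≈ -26.34.

Direct count of primes ≤ 14546 gives π(14546) = 1703. Numerical evaluation of the logarithmic integral gives Li(14546) ≈ 1729.34. The difference π(x) − Li(x) ≈ -26.34 is typically negative for small/moderate x (Li(x) overestimates), though Littlewood's theorem shows this sign changes infinitely often.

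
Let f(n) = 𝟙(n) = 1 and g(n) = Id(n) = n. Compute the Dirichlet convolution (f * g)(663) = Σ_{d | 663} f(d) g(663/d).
(𝟙 * Id)(663) = 1008

Divisors of 663: [1, 3, 13, 17, 39, 51, 221, 663]. For each d | 663:
  d = 1: 𝟙(1) · Id(663/1) = 1 · 663 = 663
  d = 3: 𝟙(3) · Id(663/3) = 1 · 221 = 221
  d = 13: 𝟙(13) · Id(663/13) = 1 · 51 = 51
  d = 17: 𝟙(17) · Id(663/17) = 1 · 39 = 39
  d = 39: 𝟙(39) · Id(663/39) = 1 · 17 = 17
  d = 51: 𝟙(51) · Id(663/51) = 1 · 13 = 13
  d = 221: 𝟙(221) · Id(663/221) = 1 · 3 = 3
  d = 663: 𝟙(663) · Id(663/663) = 1 · 1 = 1
Summing: (𝟙 * Id)(663) = 663 + 221 + 51 + 39 + 17 + 13 + 3 + 1 = 1008.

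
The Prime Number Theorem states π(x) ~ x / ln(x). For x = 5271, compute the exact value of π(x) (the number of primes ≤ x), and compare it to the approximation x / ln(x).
π(5271) = 698;  x/ln(x) ≈ 615.05;  relative error ≈ 11.88%.

Directly count primes up to 5271: π(5271) = 698. The PNT approximation gives 5271/ln(5271) ≈ 5271/8.56998 ≈ 615.05. Relative error (π(x) − x/ln(x)) / π(x) ≈ 11.88%; the approximation is known to undercount slightly (Li(x) is a better estimate).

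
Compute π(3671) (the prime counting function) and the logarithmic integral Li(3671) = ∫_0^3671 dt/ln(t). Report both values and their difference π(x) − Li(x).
π(3671) = 512;  Li(3671) ≈ 525.49;  π(x) − Li(x) ≈ -13.49.

Direct count of primes ≤ 3671 gives π(3671) = 512. Numerical evaluation of the logarithmic integral gives Li(3671) ≈ 525.49. The difference π(x) − Li(x) ≈ -13.49 is typically negative for small/moderate x (Li(x) overestimates), though Littlewood's theorem shows this sign changes infinitely often.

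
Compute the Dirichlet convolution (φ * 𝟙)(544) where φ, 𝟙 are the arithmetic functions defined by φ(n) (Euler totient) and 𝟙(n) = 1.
(φ * 𝟙)(544) = 544

Divisors of 544: [1, 2, 4, 8, 16, 17, 32, 34, 68, 136, 272, 544]. For each d | 544:
  d = 1: φ(1) · 𝟙(544/1) = 1 · 1 = 1
  d = 2: φ(2) · 𝟙(544/2) = 1 · 1 = 1
  d = 4: φ(4) · 𝟙(544/4) = 2 · 1 = 2
  d = 8: φ(8) · 𝟙(544/8) = 4 · 1 = 4
  d = 16: φ(16) · 𝟙(544/16) = 8 · 1 = 8
  d = 17: φ(17) · 𝟙(544/17) = 16 · 1 = 16
  d = 32: φ(32) · 𝟙(544/32) = 16 · 1 = 16
  d = 34: φ(34) · 𝟙(544/34) = 16 · 1 = 16
  d = 68: φ(68) · 𝟙(544/68) = 32 · 1 = 32
  d = 136: φ(136) · 𝟙(544/136) = 64 · 1 = 64
  d = 272: φ(272) · 𝟙(544/272) = 128 · 1 = 128
  d = 544: φ(544) · 𝟙(544/544) = 256 · 1 = 256
Summing: (φ * 𝟙)(544) = 1 + 1 + 2 + 4 + 8 + 16 + 16 + 16 + 32 + 64 + 128 + 256 = 544.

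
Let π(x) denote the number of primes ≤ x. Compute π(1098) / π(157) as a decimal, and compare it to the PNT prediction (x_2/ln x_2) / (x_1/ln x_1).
π(1098)/π(157) = 184/37 ≈ 4.9730;  PNT prediction ≈ 5.0507.

π(157) = 37 and π(1098) = 184, so π(1098)/π(157) ≈ 4.9730. The PNT-predicted ratio is (1098/ln(1098)) / (157/ln(157)) ≈ 5.0507. The two agree to within a few percent, as expected.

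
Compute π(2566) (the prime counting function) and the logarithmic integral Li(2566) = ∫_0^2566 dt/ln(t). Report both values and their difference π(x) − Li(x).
π(2566) = 375;  Li(2566) ≈ 388.03;  π(x) − Li(x) ≈ -13.03.

Direct count of primes ≤ 2566 gives π(2566) = 375. Numerical evaluation of the logarithmic integral gives Li(2566) ≈ 388.03. The difference π(x) − Li(x) ≈ -13.03 is typically negative for small/moderate x (Li(x) overestimates), though Littlewood's theorem shows this sign changes infinitely often.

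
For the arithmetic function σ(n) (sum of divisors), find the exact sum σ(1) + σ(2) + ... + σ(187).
Σ_{n ≤ 187} σ(n) = 28774

Compute σ(n) for each 1 ≤ n ≤ 187: σ(1) = 1, σ(2) = 3, σ(3) = 4, σ(4) = 7, σ(5) = 6, σ(6) = 12, σ(7) = 8, σ(8) = 15, σ(9) = 13, σ(10) = 18, σ(11) = 12, σ(12) = 28, σ(13) = 14, σ(14) = 24, σ(15) = 24, σ(16) = 31, σ(17) = 18, σ(18) = 39, σ(19) = 20, σ(20) = 42, σ(21) = 32, σ(22) = 36, σ(23) = 24, σ(24) = 60, σ(25) = 31, σ(26) = 42, σ(27) = 40, σ(28) = 56, σ(29) = 30, σ(30) = 72, σ(31) = 32, σ(32) = 63, σ(33) = 48, σ(34) = 54, σ(35) = 48, σ(36) = 91, σ(37) = 38, σ(38) = 60, σ(39) = 56, σ(40) = 90, σ(41) = 42, σ(42) = 96, σ(43) = 44, σ(44) = 84, σ(45) = 78, σ(46) = 72, σ(47) = 48, σ(48) = 124, σ(49) = 57, σ(50) = 93, σ(51) = 72, σ(52) = 98, σ(53) = 54, σ(54) = 120, σ(55) = 72, σ(56) = 120, σ(57) = 80, σ(58) = 90, σ(59) = 60, σ(60) = 168, σ(61) = 62, σ(62) = 96, σ(63) = 104, σ(64) = 127, σ(65) = 84, σ(66) = 144, σ(67) = 68, σ(68) = 126, σ(69) = 96, σ(70) = 144, σ(71) = 72, σ(72) = 195, σ(73) = 74, σ(74) = 114, σ(75) = 124, σ(76) = 140, σ(77) = 96, σ(78) = 168, σ(79) = 80, σ(80) = 186, σ(81) = 121, σ(82) = 126, σ(83) = 84, σ(84) = 224, σ(85) = 108, σ(86) = 132, σ(87) = 120, σ(88) = 180, σ(89) = 90, σ(90) = 234, σ(91) = 112, σ(92) = 168, σ(93) = 128, σ(94) = 144, σ(95) = 120, σ(96) = 252, σ(97) = 98, σ(98) = 171, σ(99) = 156, σ(100) = 217, σ(101) = 102, σ(102) = 216, σ(103) = 104, σ(104) = 210, σ(105) = 192, σ(106) = 162, σ(107) = 108, σ(108) = 280, σ(109) = 110, σ(110) = 216, σ(111) = 152, σ(112) = 248, σ(113) = 114, σ(114) = 240, σ(115) = 144, σ(116) = 210, σ(117) = 182, σ(118) = 180, σ(119) = 144, σ(120) = 360, σ(121) = 133, σ(122) = 186, σ(123) = 168, σ(124) = 224, σ(125) = 156, σ(126) = 312, σ(127) = 128, σ(128) = 255, σ(129) = 176, σ(130) = 252, σ(131) = 132, σ(132) = 336, σ(133) = 160, σ(134) = 204, σ(135) = 240, σ(136) = 270, σ(137) = 138, σ(138) = 288, σ(139) = 140, σ(140) = 336, σ(141) = 192, σ(142) = 216, σ(143) = 168, σ(144) = 403, σ(145) = 180, σ(146) = 222, σ(147) = 228, σ(148) = 266, σ(149) = 150, σ(150) = 372, σ(151) = 152, σ(152) = 300, σ(153) = 234, σ(154) = 288, σ(155) = 192, σ(156) = 392, σ(157) = 158, σ(158) = 240, σ(159) = 216, σ(160) = 378, σ(161) = 192, σ(162) = 363, σ(163) = 164, σ(164) = 294, σ(165) = 288, σ(166) = 252, σ(167) = 168, σ(168) = 480, σ(169) = 183, σ(170) = 324, σ(171) = 260, σ(172) = 308, σ(173) = 174, σ(174) = 360, σ(175) = 248, σ(176) = 372, σ(177) = 240, σ(178) = 270, σ(179) = 180, σ(180) = 546, σ(181) = 182, σ(182) = 336, σ(183) = 248, σ(184) = 360, σ(185) = 228, σ(186) = 384, σ(187) = 216. Summing all 187 values: 28774. (Average order: Σ_{n ≤ x} σ(n) ~ (π²/12) x². For x = 187, (π²/12)·187² ≈ 28760.85.)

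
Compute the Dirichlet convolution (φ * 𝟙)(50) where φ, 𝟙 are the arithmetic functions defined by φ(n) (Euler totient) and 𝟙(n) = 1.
(φ * 𝟙)(50) = 50

Divisors of 50: [1, 2, 5, 10, 25, 50]. For each d | 50:
  d = 1: φ(1) · 𝟙(50/1) = 1 · 1 = 1
  d = 2: φ(2) · 𝟙(50/2) = 1 · 1 = 1
  d = 5: φ(5) · 𝟙(50/5) = 4 · 1 = 4
  d = 10: φ(10) · 𝟙(50/10) = 4 · 1 = 4
  d = 25: φ(25) · 𝟙(50/25) = 20 · 1 = 20
  d = 50: φ(50) · 𝟙(50/50) = 20 · 1 = 20
Summing: (φ * 𝟙)(50) = 1 + 1 + 4 + 4 + 20 + 20 = 50.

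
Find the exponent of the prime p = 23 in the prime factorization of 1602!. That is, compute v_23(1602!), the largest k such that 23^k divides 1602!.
v_23(1602!) = 72

Legendre's formula: v_p(n!) = Σ_{k ≥ 1} ⌊n / p^k⌋. For p = 23, n = 1602, the terms are:
  ⌊1602/23^1⌋ = ⌊1602/23⌋ = 69
  ⌊1602/23^2⌋ = ⌊1602/529⌋ = 3
(the next term ⌊1602/23^3⌋ = 0, terminating the sum). Summing: v_23(1602!) = 69 + 3 = 72.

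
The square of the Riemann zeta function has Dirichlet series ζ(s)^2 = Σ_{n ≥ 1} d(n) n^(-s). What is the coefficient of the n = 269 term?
d(269) = 2

ζ(s)^2 = (Σ 1/m^s)(Σ 1/k^s). The coefficient of 1/n^s in the product is the number of ordered pairs (m, k) with mk = n, which equals d(n). For n = 269, divisors are [1, 269], so d(269) = 2.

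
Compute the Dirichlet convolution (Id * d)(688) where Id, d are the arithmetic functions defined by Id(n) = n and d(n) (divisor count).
(Id * d)(688) = 2565

Divisors of 688: [1, 2, 4, 8, 16, 43, 86, 172, 344, 688]. For each d | 688:
  d = 1: Id(1) · d(688/1) = 1 · 10 = 10
  d = 2: Id(2) · d(688/2) = 2 · 8 = 16
  d = 4: Id(4) · d(688/4) = 4 · 6 = 24
  d = 8: Id(8) · d(688/8) = 8 · 4 = 32
  d = 16: Id(16) · d(688/16) = 16 · 2 = 32
  d = 43: Id(43) · d(688/43) = 43 · 5 = 215
  d = 86: Id(86) · d(688/86) = 86 · 4 = 344
  d = 172: Id(172) · d(688/172) = 172 · 3 = 516
  d = 344: Id(344) · d(688/344) = 344 · 2 = 688
  d = 688: Id(688) · d(688/688) = 688 · 1 = 688
Summing: (Id * d)(688) = 10 + 16 + 24 + 32 + 32 + 215 + 344 + 516 + 688 + 688 = 2565.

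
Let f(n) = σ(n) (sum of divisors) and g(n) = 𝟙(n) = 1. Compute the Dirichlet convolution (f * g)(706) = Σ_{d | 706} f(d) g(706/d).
(σ * 𝟙)(706) = 1420

Divisors of 706: [1, 2, 353, 706]. For each d | 706:
  d = 1: σ(1) · 𝟙(706/1) = 1 · 1 = 1
  d = 2: σ(2) · 𝟙(706/2) = 3 · 1 = 3
  d = 353: σ(353) · 𝟙(706/353) = 354 · 1 = 354
  d = 706: σ(706) · 𝟙(706/706) = 1062 · 1 = 1062
Summing: (σ * 𝟙)(706) = 1 + 3 + 354 + 1062 = 1420.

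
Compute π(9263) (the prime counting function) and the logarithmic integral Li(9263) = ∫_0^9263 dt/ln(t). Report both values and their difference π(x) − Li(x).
π(9263) = 1147;  Li(9263) ≈ 1165.79;  π(x) − Li(x) ≈ -18.79.

Direct count of primes ≤ 9263 gives π(9263) = 1147. Numerical evaluation of the logarithmic integral gives Li(9263) ≈ 1165.79. The difference π(x) − Li(x) ≈ -18.79 is typically negative for small/moderate x (Li(x) overestimates), though Littlewood's theorem shows this sign changes infinitely often.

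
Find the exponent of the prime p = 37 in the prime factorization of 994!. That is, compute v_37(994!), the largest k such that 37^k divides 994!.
v_37(994!) = 26

Legendre's formula: v_p(n!) = Σ_{k ≥ 1} ⌊n / p^k⌋. For p = 37, n = 994, the terms are:
  ⌊994/37^1⌋ = ⌊994/37⌋ = 26
(the next term ⌊994/37^2⌋ = 0, terminating the sum). Summing: v_37(994!) = 26 = 26.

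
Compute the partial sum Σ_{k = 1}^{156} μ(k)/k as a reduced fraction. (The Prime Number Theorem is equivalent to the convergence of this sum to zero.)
Σ μ(k)/k = 35386221418707905836854512026342273734410221837967216139/5364750833138837555449767529261714317873456270532298668855

Values of μ(k) for 1 ≤ k ≤ 156: μ(1) = 1, μ(2) = -1, μ(3) = -1, μ(5) = -1, μ(6) = 1, μ(7) = -1, μ(10) = 1, μ(11) = -1, μ(13) = -1, μ(14) = 1, μ(15) = 1, μ(17) = -1, μ(19) = -1, μ(21) = 1, μ(22) = 1, μ(23) = -1, μ(26) = 1, μ(29) = -1, μ(30) = -1, μ(31) = -1, μ(33) = 1, μ(34) = 1, μ(35) = 1, μ(37) = -1, μ(38) = 1, μ(39) = 1, μ(41) = -1, μ(42) = -1, μ(43) = -1, μ(46) = 1, μ(47) = -1, μ(51) = 1, μ(53) = -1, μ(55) = 1, μ(57) = 1, μ(58) = 1, μ(59) = -1, μ(61) = -1, μ(62) = 1, μ(65) = 1, μ(66) = -1, μ(67) = -1, μ(69) = 1, μ(70) = -1, μ(71) = -1, μ(73) = -1, μ(74) = 1, μ(77) = 1, μ(78) = -1, μ(79) = -1, μ(82) = 1, μ(83) = -1, μ(85) = 1, μ(86) = 1, μ(87) = 1, μ(89) = -1, μ(91) = 1, μ(93) = 1, μ(94) = 1, μ(95) = 1, μ(97) = -1, μ(101) = -1, μ(102) = -1, μ(103) = -1, μ(105) = -1, μ(106) = 1, μ(107) = -1, μ(109) = -1, μ(110) = -1, μ(111) = 1, μ(113) = -1, μ(114) = -1, μ(115) = 1, μ(118) = 1, μ(119) = 1, μ(122) = 1, μ(123) = 1, μ(127) = -1, μ(129) = 1, μ(130) = -1, μ(131) = -1, μ(133) = 1, μ(134) = 1, μ(137) = -1, μ(138) = -1, μ(139) = -1, μ(141) = 1, μ(142) = 1, μ(143) = 1, μ(145) = 1, μ(146) = 1, μ(149) = -1, μ(151) = -1, μ(154) = -1, μ(155) = 1, with μ = 0 on non-squarefree integers. Summing μ(k)/k for k where μ(k) ≠ 0 gives 35386221418707905836854512026342273734410221837967216139/5364750833138837555449767529261714317873456270532298668855 ≈ 0.0066. (PNT ⟺ this sum → 0 as n → ∞.)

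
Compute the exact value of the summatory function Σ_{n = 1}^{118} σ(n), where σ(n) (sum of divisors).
Σ_{n ≤ 118} σ(n) = 11469

Compute σ(n) for each 1 ≤ n ≤ 118: σ(1) = 1, σ(2) = 3, σ(3) = 4, σ(4) = 7, σ(5) = 6, σ(6) = 12, σ(7) = 8, σ(8) = 15, σ(9) = 13, σ(10) = 18, σ(11) = 12, σ(12) = 28, σ(13) = 14, σ(14) = 24, σ(15) = 24, σ(16) = 31, σ(17) = 18, σ(18) = 39, σ(19) = 20, σ(20) = 42, σ(21) = 32, σ(22) = 36, σ(23) = 24, σ(24) = 60, σ(25) = 31, σ(26) = 42, σ(27) = 40, σ(28) = 56, σ(29) = 30, σ(30) = 72, σ(31) = 32, σ(32) = 63, σ(33) = 48, σ(34) = 54, σ(35) = 48, σ(36) = 91, σ(37) = 38, σ(38) = 60, σ(39) = 56, σ(40) = 90, σ(41) = 42, σ(42) = 96, σ(43) = 44, σ(44) = 84, σ(45) = 78, σ(46) = 72, σ(47) = 48, σ(48) = 124, σ(49) = 57, σ(50) = 93, σ(51) = 72, σ(52) = 98, σ(53) = 54, σ(54) = 120, σ(55) = 72, σ(56) = 120, σ(57) = 80, σ(58) = 90, σ(59) = 60, σ(60) = 168, σ(61) = 62, σ(62) = 96, σ(63) = 104, σ(64) = 127, σ(65) = 84, σ(66) = 144, σ(67) = 68, σ(68) = 126, σ(69) = 96, σ(70) = 144, σ(71) = 72, σ(72) = 195, σ(73) = 74, σ(74) = 114, σ(75) = 124, σ(76) = 140, σ(77) = 96, σ(78) = 168, σ(79) = 80, σ(80) = 186, σ(81) = 121, σ(82) = 126, σ(83) = 84, σ(84) = 224, σ(85) = 108, σ(86) = 132, σ(87) = 120, σ(88) = 180, σ(89) = 90, σ(90) = 234, σ(91) = 112, σ(92) = 168, σ(93) = 128, σ(94) = 144, σ(95) = 120, σ(96) = 252, σ(97) = 98, σ(98) = 171, σ(99) = 156, σ(100) = 217, σ(101) = 102, σ(102) = 216, σ(103) = 104, σ(104) = 210, σ(105) = 192, σ(106) = 162, σ(107) = 108, σ(108) = 280, σ(109) = 110, σ(110) = 216, σ(111) = 152, σ(112) = 248, σ(113) = 114, σ(114) = 240, σ(115) = 144, σ(116) = 210, σ(117) = 182, σ(118) = 180. Summing all 118 values: 11469. (Average order: Σ_{n ≤ x} σ(n) ~ (π²/12) x². For x = 118, (π²/12)·118² ≈ 11452.03.)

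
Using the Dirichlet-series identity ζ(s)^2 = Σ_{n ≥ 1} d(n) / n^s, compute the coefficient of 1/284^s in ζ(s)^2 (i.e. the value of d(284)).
d(284) = 6

ζ(s)^2 = (Σ 1/m^s)(Σ 1/k^s). The coefficient of 1/n^s in the product is the number of ordered pairs (m, k) with mk = n, which equals d(n). For n = 284, divisors are [1, 2, 4, 71, 142, 284], so d(284) = 6.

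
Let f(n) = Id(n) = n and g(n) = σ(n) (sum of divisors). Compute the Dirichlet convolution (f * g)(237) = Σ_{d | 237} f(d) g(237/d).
(Id * σ)(237) = 1113

Divisors of 237: [1, 3, 79, 237]. For each d | 237:
  d = 1: Id(1) · σ(237/1) = 1 · 320 = 320
  d = 3: Id(3) · σ(237/3) = 3 · 80 = 240
  d = 79: Id(79) · σ(237/79) = 79 · 4 = 316
  d = 237: Id(237) · σ(237/237) = 237 · 1 = 237
Summing: (Id * σ)(237) = 320 + 240 + 316 + 237 = 1113.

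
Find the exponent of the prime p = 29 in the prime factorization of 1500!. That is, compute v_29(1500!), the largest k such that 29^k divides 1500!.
v_29(1500!) = 52

Legendre's formula: v_p(n!) = Σ_{k ≥ 1} ⌊n / p^k⌋. For p = 29, n = 1500, the terms are:
  ⌊1500/29^1⌋ = ⌊1500/29⌋ = 51
  ⌊1500/29^2⌋ = ⌊1500/841⌋ = 1
(the next term ⌊1500/29^3⌋ = 0, terminating the sum). Summing: v_29(1500!) = 51 + 1 = 52.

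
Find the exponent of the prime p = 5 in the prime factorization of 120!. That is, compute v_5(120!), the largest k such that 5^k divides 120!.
v_5(120!) = 28

Legendre's formula: v_p(n!) = Σ_{k ≥ 1} ⌊n / p^k⌋. For p = 5, n = 120, the terms are:
  ⌊120/5^1⌋ = ⌊120/5⌋ = 24
  ⌊120/5^2⌋ = ⌊120/25⌋ = 4
(the next term ⌊120/5^3⌋ = 0, terminating the sum). Summing: v_5(120!) = 24 + 4 = 28.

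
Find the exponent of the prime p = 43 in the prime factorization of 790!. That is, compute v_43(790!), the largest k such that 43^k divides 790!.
v_43(790!) = 18

Legendre's formula: v_p(n!) = Σ_{k ≥ 1} ⌊n / p^k⌋. For p = 43, n = 790, the terms are:
  ⌊790/43^1⌋ = ⌊790/43⌋ = 18
(the next term ⌊790/43^2⌋ = 0, terminating the sum). Summing: v_43(790!) = 18 = 18.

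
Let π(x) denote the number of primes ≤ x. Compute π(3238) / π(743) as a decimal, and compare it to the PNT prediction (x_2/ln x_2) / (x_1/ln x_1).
π(3238)/π(743) = 457/132 ≈ 3.4621;  PNT prediction ≈ 3.5643.

π(743) = 132 and π(3238) = 457, so π(3238)/π(743) ≈ 3.4621. The PNT-predicted ratio is (3238/ln(3238)) / (743/ln(743)) ≈ 3.5643. The two agree to within a few percent, as expected.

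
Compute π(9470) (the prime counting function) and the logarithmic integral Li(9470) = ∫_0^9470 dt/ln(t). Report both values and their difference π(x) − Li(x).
π(9470) = 1173;  Li(9470) ≈ 1188.42;  π(x) − Li(x) ≈ -15.42.

Direct count of primes ≤ 9470 gives π(9470) = 1173. Numerical evaluation of the logarithmic integral gives Li(9470) ≈ 1188.42. The difference π(x) − Li(x) ≈ -15.42 is typically negative for small/moderate x (Li(x) overestimates), though Littlewood's theorem shows this sign changes infinitely often.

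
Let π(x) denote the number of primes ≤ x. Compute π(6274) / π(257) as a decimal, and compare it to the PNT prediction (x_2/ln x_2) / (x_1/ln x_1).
π(6274)/π(257) = 816/55 ≈ 14.8364;  PNT prediction ≈ 15.4922.

π(257) = 55 and π(6274) = 816, so π(6274)/π(257) ≈ 14.8364. The PNT-predicted ratio is (6274/ln(6274)) / (257/ln(257)) ≈ 15.4922. The two agree to within a few percent, as expected.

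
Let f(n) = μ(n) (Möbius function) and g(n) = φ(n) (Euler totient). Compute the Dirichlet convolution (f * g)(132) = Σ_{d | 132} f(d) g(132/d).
(μ * φ)(132) = 9

Divisors of 132: [1, 2, 3, 4, 6, 11, 12, 22, 33, 44, 66, 132]. For each d | 132:
  d = 1: μ(1) · φ(132/1) = 1 · 40 = 40
  d = 2: μ(2) · φ(132/2) = -1 · 20 = -20
  d = 3: μ(3) · φ(132/3) = -1 · 20 = -20
  d = 4: μ(4) · φ(132/4) = 0 · 20 = 0
  d = 6: μ(6) · φ(132/6) = 1 · 10 = 10
  d = 11: μ(11) · φ(132/11) = -1 · 4 = -4
  d = 12: μ(12) · φ(132/12) = 0 · 10 = 0
  d = 22: μ(22) · φ(132/22) = 1 · 2 = 2
  d = 33: μ(33) · φ(132/33) = 1 · 2 = 2
  d = 44: μ(44) · φ(132/44) = 0 · 2 = 0
  d = 66: μ(66) · φ(132/66) = -1 · 1 = -1
  d = 132: μ(132) · φ(132/132) = 0 · 1 = 0
Summing: (μ * φ)(132) = 40 + -20 + -20 + 0 + 10 + -4 + 0 + 2 + 2 + 0 + -1 + 0 = 9.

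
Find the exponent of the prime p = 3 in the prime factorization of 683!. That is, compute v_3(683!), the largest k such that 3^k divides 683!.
v_3(683!) = 337

Legendre's formula: v_p(n!) = Σ_{k ≥ 1} ⌊n / p^k⌋. For p = 3, n = 683, the terms are:
  ⌊683/3^1⌋ = ⌊683/3⌋ = 227
  ⌊683/3^2⌋ = ⌊683/9⌋ = 75
  ⌊683/3^3⌋ = ⌊683/27⌋ = 25
  ⌊683/3^4⌋ = ⌊683/81⌋ = 8
  ⌊683/3^5⌋ = ⌊683/243⌋ = 2
(the next term ⌊683/3^6⌋ = 0, terminating the sum). Summing: v_3(683!) = 227 + 75 + 25 + 8 + 2 = 337.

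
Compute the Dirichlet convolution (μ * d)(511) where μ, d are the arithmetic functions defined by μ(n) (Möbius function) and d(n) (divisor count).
(μ * d)(511) = 1

Divisors of 511: [1, 7, 73, 511]. For each d | 511:
  d = 1: μ(1) · d(511/1) = 1 · 4 = 4
  d = 7: μ(7) · d(511/7) = -1 · 2 = -2
  d = 73: μ(73) · d(511/73) = -1 · 2 = -2
  d = 511: μ(511) · d(511/511) = 1 · 1 = 1
Summing: (μ * d)(511) = 4 + -2 + -2 + 1 = 1.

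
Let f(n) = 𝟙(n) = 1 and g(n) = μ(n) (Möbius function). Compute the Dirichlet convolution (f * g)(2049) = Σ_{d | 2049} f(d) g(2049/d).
(𝟙 * μ)(2049) = 0

Divisors of 2049: [1, 3, 683, 2049]. For each d | 2049:
  d = 1: 𝟙(1) · μ(2049/1) = 1 · 1 = 1
  d = 3: 𝟙(3) · μ(2049/3) = 1 · -1 = -1
  d = 683: 𝟙(683) · μ(2049/683) = 1 · -1 = -1
  d = 2049: 𝟙(2049) · μ(2049/2049) = 1 · 1 = 1
Summing: (𝟙 * μ)(2049) = 1 + -1 + -1 + 1 = 0.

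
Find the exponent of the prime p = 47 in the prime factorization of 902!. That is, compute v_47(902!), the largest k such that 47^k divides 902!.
v_47(902!) = 19

Legendre's formula: v_p(n!) = Σ_{k ≥ 1} ⌊n / p^k⌋. For p = 47, n = 902, the terms are:
  ⌊902/47^1⌋ = ⌊902/47⌋ = 19
(the next term ⌊902/47^2⌋ = 0, terminating the sum). Summing: v_47(902!) = 19 = 19.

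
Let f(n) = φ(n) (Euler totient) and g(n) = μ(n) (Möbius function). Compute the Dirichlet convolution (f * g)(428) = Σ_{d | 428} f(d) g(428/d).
(φ * μ)(428) = 105

Divisors of 428: [1, 2, 4, 107, 214, 428]. For each d | 428:
  d = 1: φ(1) · μ(428/1) = 1 · 0 = 0
  d = 2: φ(2) · μ(428/2) = 1 · 1 = 1
  d = 4: φ(4) · μ(428/4) = 2 · -1 = -2
  d = 107: φ(107) · μ(428/107) = 106 · 0 = 0
  d = 214: φ(214) · μ(428/214) = 106 · -1 = -106
  d = 428: φ(428) · μ(428/428) = 212 · 1 = 212
Summing: (φ * μ)(428) = 0 + 1 + -2 + 0 + -106 + 212 = 105.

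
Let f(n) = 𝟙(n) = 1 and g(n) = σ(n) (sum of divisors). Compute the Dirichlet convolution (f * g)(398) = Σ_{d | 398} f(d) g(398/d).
(𝟙 * σ)(398) = 804

Divisors of 398: [1, 2, 199, 398]. For each d | 398:
  d = 1: 𝟙(1) · σ(398/1) = 1 · 600 = 600
  d = 2: 𝟙(2) · σ(398/2) = 1 · 200 = 200
  d = 199: 𝟙(199) · σ(398/199) = 1 · 3 = 3
  d = 398: 𝟙(398) · σ(398/398) = 1 · 1 = 1
Summing: (𝟙 * σ)(398) = 600 + 200 + 3 + 1 = 804.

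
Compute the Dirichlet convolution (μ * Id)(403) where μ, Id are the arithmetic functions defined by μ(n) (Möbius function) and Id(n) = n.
(μ * Id)(403) = 360

Divisors of 403: [1, 13, 31, 403]. For each d | 403:
  d = 1: μ(1) · Id(403/1) = 1 · 403 = 403
  d = 13: μ(13) · Id(403/13) = -1 · 31 = -31
  d = 31: μ(31) · Id(403/31) = -1 · 13 = -13
  d = 403: μ(403) · Id(403/403) = 1 · 1 = 1
Summing: (μ * Id)(403) = 403 + -31 + -13 + 1 = 360.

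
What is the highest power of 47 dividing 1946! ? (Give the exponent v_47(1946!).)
v_47(1946!) = 41

Legendre's formula: v_p(n!) = Σ_{k ≥ 1} ⌊n / p^k⌋. For p = 47, n = 1946, the terms are:
  ⌊1946/47^1⌋ = ⌊1946/47⌋ = 41
(the next term ⌊1946/47^2⌋ = 0, terminating the sum). Summing: v_47(1946!) = 41 = 41.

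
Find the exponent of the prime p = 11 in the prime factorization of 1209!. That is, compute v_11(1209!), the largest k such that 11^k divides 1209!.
v_11(1209!) = 118

Legendre's formula: v_p(n!) = Σ_{k ≥ 1} ⌊n / p^k⌋. For p = 11, n = 1209, the terms are:
  ⌊1209/11^1⌋ = ⌊1209/11⌋ = 109
  ⌊1209/11^2⌋ = ⌊1209/121⌋ = 9
(the next term ⌊1209/11^3⌋ = 0, terminating the sum). Summing: v_11(1209!) = 109 + 9 = 118.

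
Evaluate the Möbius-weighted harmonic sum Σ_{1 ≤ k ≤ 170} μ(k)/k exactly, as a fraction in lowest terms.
Σ μ(k)/k = 976794744883260874795165001864511964953389627727401386703595517/962947420735983927056946215901134429196419130606213075415963491270

Values of μ(k) for 1 ≤ k ≤ 170: μ(1) = 1, μ(2) = -1, μ(3) = -1, μ(5) = -1, μ(6) = 1, μ(7) = -1, μ(10) = 1, μ(11) = -1, μ(13) = -1, μ(14) = 1, μ(15) = 1, μ(17) = -1, μ(19) = -1, μ(21) = 1, μ(22) = 1, μ(23) = -1, μ(26) = 1, μ(29) = -1, μ(30) = -1, μ(31) = -1, μ(33) = 1, μ(34) = 1, μ(35) = 1, μ(37) = -1, μ(38) = 1, μ(39) = 1, μ(41) = -1, μ(42) = -1, μ(43) = -1, μ(46) = 1, μ(47) = -1, μ(51) = 1, μ(53) = -1, μ(55) = 1, μ(57) = 1, μ(58) = 1, μ(59) = -1, μ(61) = -1, μ(62) = 1, μ(65) = 1, μ(66) = -1, μ(67) = -1, μ(69) = 1, μ(70) = -1, μ(71) = -1, μ(73) = -1, μ(74) = 1, μ(77) = 1, μ(78) = -1, μ(79) = -1, μ(82) = 1, μ(83) = -1, μ(85) = 1, μ(86) = 1, μ(87) = 1, μ(89) = -1, μ(91) = 1, μ(93) = 1, μ(94) = 1, μ(95) = 1, μ(97) = -1, μ(101) = -1, μ(102) = -1, μ(103) = -1, μ(105) = -1, μ(106) = 1, μ(107) = -1, μ(109) = -1, μ(110) = -1, μ(111) = 1, μ(113) = -1, μ(114) = -1, μ(115) = 1, μ(118) = 1, μ(119) = 1, μ(122) = 1, μ(123) = 1, μ(127) = -1, μ(129) = 1, μ(130) = -1, μ(131) = -1, μ(133) = 1, μ(134) = 1, μ(137) = -1, μ(138) = -1, μ(139) = -1, μ(141) = 1, μ(142) = 1, μ(143) = 1, μ(145) = 1, μ(146) = 1, μ(149) = -1, μ(151) = -1, μ(154) = -1, μ(155) = 1, μ(157) = -1, μ(158) = 1, μ(159) = 1, μ(161) = 1, μ(163) = -1, μ(165) = -1, μ(166) = 1, μ(167) = -1, μ(170) = -1, with μ = 0 on non-squarefree integers. Summing μ(k)/k for k where μ(k) ≠ 0 gives 976794744883260874795165001864511964953389627727401386703595517/962947420735983927056946215901134429196419130606213075415963491270 ≈ 0.0010. (PNT ⟺ this sum → 0 as n → ∞.)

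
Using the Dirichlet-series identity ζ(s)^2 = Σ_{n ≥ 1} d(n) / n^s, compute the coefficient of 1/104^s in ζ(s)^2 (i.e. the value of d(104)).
d(104) = 8

ζ(s)^2 = (Σ 1/m^s)(Σ 1/k^s). The coefficient of 1/n^s in the product is the number of ordered pairs (m, k) with mk = n, which equals d(n). For n = 104, divisors are [1, 2, 4, 8, 13, 26, 52, 104], so d(104) = 8.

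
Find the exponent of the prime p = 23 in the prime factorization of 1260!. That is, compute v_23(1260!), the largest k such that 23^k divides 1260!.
v_23(1260!) = 56

Legendre's formula: v_p(n!) = Σ_{k ≥ 1} ⌊n / p^k⌋. For p = 23, n = 1260, the terms are:
  ⌊1260/23^1⌋ = ⌊1260/23⌋ = 54
  ⌊1260/23^2⌋ = ⌊1260/529⌋ = 2
(the next term ⌊1260/23^3⌋ = 0, terminating the sum). Summing: v_23(1260!) = 54 + 2 = 56.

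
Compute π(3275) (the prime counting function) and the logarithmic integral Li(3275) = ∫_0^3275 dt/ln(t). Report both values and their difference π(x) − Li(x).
π(3275) = 462;  Li(3275) ≈ 476.92;  π(x) − Li(x) ≈ -14.92.

Direct count of primes ≤ 3275 gives π(3275) = 462. Numerical evaluation of the logarithmic integral gives Li(3275) ≈ 476.92. The difference π(x) − Li(x) ≈ -14.92 is typically negative for small/moderate x (Li(x) overestimates), though Littlewood's theorem shows this sign changes infinitely often.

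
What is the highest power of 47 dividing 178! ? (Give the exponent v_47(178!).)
v_47(178!) = 3

Legendre's formula: v_p(n!) = Σ_{k ≥ 1} ⌊n / p^k⌋. For p = 47, n = 178, the terms are:
  ⌊178/47^1⌋ = ⌊178/47⌋ = 3
(the next term ⌊178/47^2⌋ = 0, terminating the sum). Summing: v_47(178!) = 3 = 3.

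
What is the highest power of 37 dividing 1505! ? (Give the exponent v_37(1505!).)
v_37(1505!) = 41

Legendre's formula: v_p(n!) = Σ_{k ≥ 1} ⌊n / p^k⌋. For p = 37, n = 1505, the terms are:
  ⌊1505/37^1⌋ = ⌊1505/37⌋ = 40
  ⌊1505/37^2⌋ = ⌊1505/1369⌋ = 1
(the next term ⌊1505/37^3⌋ = 0, terminating the sum). Summing: v_37(1505!) = 40 + 1 = 41.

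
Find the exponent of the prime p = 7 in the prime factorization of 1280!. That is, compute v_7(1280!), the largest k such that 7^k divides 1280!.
v_7(1280!) = 211

Legendre's formula: v_p(n!) = Σ_{k ≥ 1} ⌊n / p^k⌋. For p = 7, n = 1280, the terms are:
  ⌊1280/7^1⌋ = ⌊1280/7⌋ = 182
  ⌊1280/7^2⌋ = ⌊1280/49⌋ = 26
  ⌊1280/7^3⌋ = ⌊1280/343⌋ = 3
(the next term ⌊1280/7^4⌋ = 0, terminating the sum). Summing: v_7(1280!) = 182 + 26 + 3 = 211.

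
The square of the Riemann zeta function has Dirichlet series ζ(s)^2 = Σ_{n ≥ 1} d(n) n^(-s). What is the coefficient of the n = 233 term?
d(233) = 2

ζ(s)^2 = (Σ 1/m^s)(Σ 1/k^s). The coefficient of 1/n^s in the product is the number of ordered pairs (m, k) with mk = n, which equals d(n). For n = 233, divisors are [1, 233], so d(233) = 2.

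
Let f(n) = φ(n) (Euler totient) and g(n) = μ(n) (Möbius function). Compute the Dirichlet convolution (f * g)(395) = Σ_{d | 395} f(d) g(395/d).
(φ * μ)(395) = 231

Divisors of 395: [1, 5, 79, 395]. For each d | 395:
  d = 1: φ(1) · μ(395/1) = 1 · 1 = 1
  d = 5: φ(5) · μ(395/5) = 4 · -1 = -4
  d = 79: φ(79) · μ(395/79) = 78 · -1 = -78
  d = 395: φ(395) · μ(395/395) = 312 · 1 = 312
Summing: (φ * μ)(395) = 1 + -4 + -78 + 312 = 231.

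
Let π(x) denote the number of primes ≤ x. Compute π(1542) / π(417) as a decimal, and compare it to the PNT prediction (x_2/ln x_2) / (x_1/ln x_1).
π(1542)/π(417) = 242/80 ≈ 3.0250;  PNT prediction ≈ 3.0391.

π(417) = 80 and π(1542) = 242, so π(1542)/π(417) ≈ 3.0250. The PNT-predicted ratio is (1542/ln(1542)) / (417/ln(417)) ≈ 3.0391. The two agree to within a few percent, as expected.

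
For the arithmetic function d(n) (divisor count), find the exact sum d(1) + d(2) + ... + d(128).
Σ_{n ≤ 128} d(n) = 645

Compute d(n) for each 1 ≤ n ≤ 128: d(1) = 1, d(2) = 2, d(3) = 2, d(4) = 3, d(5) = 2, d(6) = 4, d(7) = 2, d(8) = 4, d(9) = 3, d(10) = 4, d(11) = 2, d(12) = 6, d(13) = 2, d(14) = 4, d(15) = 4, d(16) = 5, d(17) = 2, d(18) = 6, d(19) = 2, d(20) = 6, d(21) = 4, d(22) = 4, d(23) = 2, d(24) = 8, d(25) = 3, d(26) = 4, d(27) = 4, d(28) = 6, d(29) = 2, d(30) = 8, d(31) = 2, d(32) = 6, d(33) = 4, d(34) = 4, d(35) = 4, d(36) = 9, d(37) = 2, d(38) = 4, d(39) = 4, d(40) = 8, d(41) = 2, d(42) = 8, d(43) = 2, d(44) = 6, d(45) = 6, d(46) = 4, d(47) = 2, d(48) = 10, d(49) = 3, d(50) = 6, d(51) = 4, d(52) = 6, d(53) = 2, d(54) = 8, d(55) = 4, d(56) = 8, d(57) = 4, d(58) = 4, d(59) = 2, d(60) = 12, d(61) = 2, d(62) = 4, d(63) = 6, d(64) = 7, d(65) = 4, d(66) = 8, d(67) = 2, d(68) = 6, d(69) = 4, d(70) = 8, d(71) = 2, d(72) = 12, d(73) = 2, d(74) = 4, d(75) = 6, d(76) = 6, d(77) = 4, d(78) = 8, d(79) = 2, d(80) = 10, d(81) = 5, d(82) = 4, d(83) = 2, d(84) = 12, d(85) = 4, d(86) = 4, d(87) = 4, d(88) = 8, d(89) = 2, d(90) = 12, d(91) = 4, d(92) = 6, d(93) = 4, d(94) = 4, d(95) = 4, d(96) = 12, d(97) = 2, d(98) = 6, d(99) = 6, d(100) = 9, d(101) = 2, d(102) = 8, d(103) = 2, d(104) = 8, d(105) = 8, d(106) = 4, d(107) = 2, d(108) = 12, d(109) = 2, d(110) = 8, d(111) = 4, d(112) = 10, d(113) = 2, d(114) = 8, d(115) = 4, d(116) = 6, d(117) = 6, d(118) = 4, d(119) = 4, d(120) = 16, d(121) = 3, d(122) = 4, d(123) = 4, d(124) = 6, d(125) = 4, d(126) = 12, d(127) = 2, d(128) = 8. Summing all 128 values: 645. (Dirichlet's divisor formula: Σ_{n ≤ x} d(n) = x ln(x) + (2γ − 1) x + O(√x). For x = 128, the asymptotic estimate is ≈ 640.83.)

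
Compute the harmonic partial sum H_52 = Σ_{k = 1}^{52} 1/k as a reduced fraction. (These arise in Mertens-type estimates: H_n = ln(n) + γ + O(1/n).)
H_52 = 14063600165435720745359/3099044504245996706400

Direct summation: H_52 = 1 + 1/2 + ... + 1/52. The least common denominator is lcm(1, ..., 52) = 3099044504245996706400; over this denominator the numerator is 3099044504245996706400 + 1549522252122998353200 + 1033014834748665568800 + 774761126061499176600 + 619808900849199341280 + 516507417374332784400 + 442720643463713815200 + 387380563030749588300 + 344338278249555189600 + 309904450424599670640 + 281731318567817882400 + 258253708687166392200 + 238388038788153592800 + 221360321731856907600 + 206602966949733113760 + 193690281515374794150 + 182296735543882159200 + 172169139124777594800 + 163107605486631405600 + 154952225212299835320 + 147573547821237938400 + 140865659283908941200 + 134741065401999856800 + 129126854343583196100 + 123961780169839868256 + 119194019394076796400 + 114779426083185063200 + 110680160865928453800 + 106863603594689541600 + 103301483474866556880 + 99969177556322474400 + 96845140757687397075 + 93910439522605960800 + 91148367771941079600 + 88544128692742763040 + 86084569562388797400 + 83757959574216127200 + 81553802743315702800 + 79462679596051197600 + 77476112606149917660 + 75586451323073090400 + 73786773910618969200 + 72070802424325504800 + 70432829641954470600 + 68867655649911037920 + 67370532700999928400 + 65937117111616951200 + 64563427171791598050 + 63245806209101973600 + 61980890084919934128 + 60765578514627386400 + 59597009697038398200 = 14063600165435720745359, so H_52 = 14063600165435720745359/3099044504245996706400 (already in lowest terms) ≈ 4.53804. (The PNT-adjacent estimate ln(52) + γ ≈ 4.52846 matches within O(1/n).)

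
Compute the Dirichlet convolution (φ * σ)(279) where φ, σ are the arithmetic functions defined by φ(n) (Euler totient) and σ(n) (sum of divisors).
(φ * σ)(279) = 1674

Divisors of 279: [1, 3, 9, 31, 93, 279]. For each d | 279:
  d = 1: φ(1) · σ(279/1) = 1 · 416 = 416
  d = 3: φ(3) · σ(279/3) = 2 · 128 = 256
  d = 9: φ(9) · σ(279/9) = 6 · 32 = 192
  d = 31: φ(31) · σ(279/31) = 30 · 13 = 390
  d = 93: φ(93) · σ(279/93) = 60 · 4 = 240
  d = 279: φ(279) · σ(279/279) = 180 · 1 = 180
Summing: (φ * σ)(279) = 416 + 256 + 192 + 390 + 240 + 180 = 1674.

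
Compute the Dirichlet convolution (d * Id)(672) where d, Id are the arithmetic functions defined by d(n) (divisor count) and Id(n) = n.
(d * Id)(672) = 5400

Divisors of 672: [1, 2, 3, 4, 6, 7, 8, 12, 14, 16, 21, 24, 28, 32, 42, 48, 56, 84, 96, 112, 168, 224, 336, 672]. For each d | 672:
  d = 1: d(1) · Id(672/1) = 1 · 672 = 672
  d = 2: d(2) · Id(672/2) = 2 · 336 = 672
  d = 3: d(3) · Id(672/3) = 2 · 224 = 448
  d = 4: d(4) · Id(672/4) = 3 · 168 = 504
  d = 6: d(6) · Id(672/6) = 4 · 112 = 448
  d = 7: d(7) · Id(672/7) = 2 · 96 = 192
  d = 8: d(8) · Id(672/8) = 4 · 84 = 336
  d = 12: d(12) · Id(672/12) = 6 · 56 = 336
  d = 14: d(14) · Id(672/14) = 4 · 48 = 192
  d = 16: d(16) · Id(672/16) = 5 · 42 = 210
  d = 21: d(21) · Id(672/21) = 4 · 32 = 128
  d = 24: d(24) · Id(672/24) = 8 · 28 = 224
  d = 28: d(28) · Id(672/28) = 6 · 24 = 144
  d = 32: d(32) · Id(672/32) = 6 · 21 = 126
  d = 42: d(42) · Id(672/42) = 8 · 16 = 128
  d = 48: d(48) · Id(672/48) = 10 · 14 = 140
  d = 56: d(56) · Id(672/56) = 8 · 12 = 96
  d = 84: d(84) · Id(672/84) = 12 · 8 = 96
  d = 96: d(96) · Id(672/96) = 12 · 7 = 84
  d = 112: d(112) · Id(672/112) = 10 · 6 = 60
  d = 168: d(168) · Id(672/168) = 16 · 4 = 64
  d = 224: d(224) · Id(672/224) = 12 · 3 = 36
  d = 336: d(336) · Id(672/336) = 20 · 2 = 40
  d = 672: d(672) · Id(672/672) = 24 · 1 = 24
Summing: (d * Id)(672) = 672 + 672 + 448 + 504 + 448 + 192 + 336 + 336 + 192 + 210 + 128 + 224 + 144 + 126 + 128 + 140 + 96 + 96 + 84 + 60 + 64 + 36 + 40 + 24 = 5400.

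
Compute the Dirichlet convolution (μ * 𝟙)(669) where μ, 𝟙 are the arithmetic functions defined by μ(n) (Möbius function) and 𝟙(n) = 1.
(μ * 𝟙)(669) = 0

Divisors of 669: [1, 3, 223, 669]. For each d | 669:
  d = 1: μ(1) · 𝟙(669/1) = 1 · 1 = 1
  d = 3: μ(3) · 𝟙(669/3) = -1 · 1 = -1
  d = 223: μ(223) · 𝟙(669/223) = -1 · 1 = -1
  d = 669: μ(669) · 𝟙(669/669) = 1 · 1 = 1
Summing: (μ * 𝟙)(669) = 1 + -1 + -1 + 1 = 0.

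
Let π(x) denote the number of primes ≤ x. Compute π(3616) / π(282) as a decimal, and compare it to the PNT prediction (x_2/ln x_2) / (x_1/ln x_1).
π(3616)/π(282) = 505/60 ≈ 8.4167;  PNT prediction ≈ 8.8299.

π(282) = 60 and π(3616) = 505, so π(3616)/π(282) ≈ 8.4167. The PNT-predicted ratio is (3616/ln(3616)) / (282/ln(282)) ≈ 8.8299. The two agree to within a few percent, as expected.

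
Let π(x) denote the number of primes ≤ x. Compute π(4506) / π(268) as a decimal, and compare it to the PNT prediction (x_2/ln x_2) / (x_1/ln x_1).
π(4506)/π(268) = 610/56 ≈ 10.8929;  PNT prediction ≈ 11.1734.

π(268) = 56 and π(4506) = 610, so π(4506)/π(268) ≈ 10.8929. The PNT-predicted ratio is (4506/ln(4506)) / (268/ln(268)) ≈ 11.1734. The two agree to within a few percent, as expected.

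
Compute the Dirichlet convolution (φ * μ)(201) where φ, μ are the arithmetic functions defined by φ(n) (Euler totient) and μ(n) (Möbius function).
(φ * μ)(201) = 65

Divisors of 201: [1, 3, 67, 201]. For each d | 201:
  d = 1: φ(1) · μ(201/1) = 1 · 1 = 1
  d = 3: φ(3) · μ(201/3) = 2 · -1 = -2
  d = 67: φ(67) · μ(201/67) = 66 · -1 = -66
  d = 201: φ(201) · μ(201/201) = 132 · 1 = 132
Summing: (φ * μ)(201) = 1 + -2 + -66 + 132 = 65.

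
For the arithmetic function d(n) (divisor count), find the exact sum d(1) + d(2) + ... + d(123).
Σ_{n ≤ 123} d(n) = 613

Compute d(n) for each 1 ≤ n ≤ 123: d(1) = 1, d(2) = 2, d(3) = 2, d(4) = 3, d(5) = 2, d(6) = 4, d(7) = 2, d(8) = 4, d(9) = 3, d(10) = 4, d(11) = 2, d(12) = 6, d(13) = 2, d(14) = 4, d(15) = 4, d(16) = 5, d(17) = 2, d(18) = 6, d(19) = 2, d(20) = 6, d(21) = 4, d(22) = 4, d(23) = 2, d(24) = 8, d(25) = 3, d(26) = 4, d(27) = 4, d(28) = 6, d(29) = 2, d(30) = 8, d(31) = 2, d(32) = 6, d(33) = 4, d(34) = 4, d(35) = 4, d(36) = 9, d(37) = 2, d(38) = 4, d(39) = 4, d(40) = 8, d(41) = 2, d(42) = 8, d(43) = 2, d(44) = 6, d(45) = 6, d(46) = 4, d(47) = 2, d(48) = 10, d(49) = 3, d(50) = 6, d(51) = 4, d(52) = 6, d(53) = 2, d(54) = 8, d(55) = 4, d(56) = 8, d(57) = 4, d(58) = 4, d(59) = 2, d(60) = 12, d(61) = 2, d(62) = 4, d(63) = 6, d(64) = 7, d(65) = 4, d(66) = 8, d(67) = 2, d(68) = 6, d(69) = 4, d(70) = 8, d(71) = 2, d(72) = 12, d(73) = 2, d(74) = 4, d(75) = 6, d(76) = 6, d(77) = 4, d(78) = 8, d(79) = 2, d(80) = 10, d(81) = 5, d(82) = 4, d(83) = 2, d(84) = 12, d(85) = 4, d(86) = 4, d(87) = 4, d(88) = 8, d(89) = 2, d(90) = 12, d(91) = 4, d(92) = 6, d(93) = 4, d(94) = 4, d(95) = 4, d(96) = 12, d(97) = 2, d(98) = 6, d(99) = 6, d(100) = 9, d(101) = 2, d(102) = 8, d(103) = 2, d(104) = 8, d(105) = 8, d(106) = 4, d(107) = 2, d(108) = 12, d(109) = 2, d(110) = 8, d(111) = 4, d(112) = 10, d(113) = 2, d(114) = 8, d(115) = 4, d(116) = 6, d(117) = 6, d(118) = 4, d(119) = 4, d(120) = 16, d(121) = 3, d(122) = 4, d(123) = 4. Summing all 123 values: 613. (Dirichlet's divisor formula: Σ_{n ≤ x} d(n) = x ln(x) + (2γ − 1) x + O(√x). For x = 123, the asymptotic estimate is ≈ 610.89.)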